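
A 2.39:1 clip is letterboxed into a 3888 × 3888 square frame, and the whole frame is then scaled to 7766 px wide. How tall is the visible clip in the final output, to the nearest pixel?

In the 3888×3888 frame the clip fills the width: height = 3888 / 2.390 ≈ 1626.78 px.
Scaling 3888 → 7766 is ×1.9974, so the height becomes 1626.78 × 1.9974 ≈ 3249.37 px.

3249 px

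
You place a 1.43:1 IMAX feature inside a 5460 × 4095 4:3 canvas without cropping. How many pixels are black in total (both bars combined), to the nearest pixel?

1.43:1 IMAX is wider than 4:3, so it spans the full width.
The feature is 5460 / 1.430 ≈ 3818.1818 px tall.
Black = 4095 − 3818.1818 = 276.8182 px.
Across the 5460-px span: 276.8182 × 5460 ≈ 1511427 px.

1511427 pixels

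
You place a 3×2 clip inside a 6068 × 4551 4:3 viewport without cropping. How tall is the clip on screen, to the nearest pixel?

4045 px

3×2 (1.500) > 4:3 (1.333), so the clip fills the width.
Content height = 6068 × 2/3 ≈ 4045.33 px.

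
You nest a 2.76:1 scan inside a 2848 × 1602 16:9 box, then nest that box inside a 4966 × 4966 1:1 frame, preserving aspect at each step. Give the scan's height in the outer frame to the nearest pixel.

2.76:1 in 2848×1602: fills the width, so the scan is 2848.00 × 1031.88.
16:9 in 4966×4966: fills the width, so the intermediate becomes 4966.00 × 2793.38 — a scale of ×1.7437.
The scan scales with it: height 1031.88 × 1.7437 ≈ 1799.28.

1799 px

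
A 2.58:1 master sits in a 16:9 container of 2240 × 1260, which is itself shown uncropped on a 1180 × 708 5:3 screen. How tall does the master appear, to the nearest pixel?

First fit — 2.58:1 into 2240×1260 spans the width: 2240.00 × 868.22.
Second fit — the 16:9 canvas into 1180×708 spans the width: 1180.00 × 663.75 (×0.5268 from 2240×1260).
Applying the same ×0.5268: 868.22 → 457.36.

457 px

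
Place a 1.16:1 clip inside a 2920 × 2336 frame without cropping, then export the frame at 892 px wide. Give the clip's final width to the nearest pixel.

Fitted into 2920×2336, the clip spans the height; its width is 2336 × 1.160 ≈ 2709.76 px.
Scaling 2920 → 892 is ×0.3055, so the width becomes 2709.76 × 0.3055 ≈ 827.78 px.

828 px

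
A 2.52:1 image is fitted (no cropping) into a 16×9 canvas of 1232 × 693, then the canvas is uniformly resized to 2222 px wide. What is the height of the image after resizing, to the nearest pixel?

882 px

At 1232×693 the image is width-limited, so height = 1232 / 2.520 ≈ 488.89 px.
The frame scales by 2222/1232 = 1.8036; 488.89 × 1.8036 ≈ 881.75 px.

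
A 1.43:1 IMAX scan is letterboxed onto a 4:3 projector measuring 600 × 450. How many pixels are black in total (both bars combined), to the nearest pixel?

18252 pixels

1.43:1 IMAX is wider than 4:3, so it spans the full width.
The scan is 600 / 1.430 ≈ 419.5804 px tall.
Black = 450 − 419.5804 = 30.4196 px.
Across the 600-px span: 30.4196 × 600 ≈ 18252 px.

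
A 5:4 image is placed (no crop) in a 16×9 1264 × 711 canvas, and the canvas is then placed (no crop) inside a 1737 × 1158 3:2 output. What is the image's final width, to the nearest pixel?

1221 px

5:4 in 1264×711: fills the height, so the image is 888.75 × 711.00.
The 16×9 canvas is width-limited in 1737×1158, giving 1737.00 × 977.06; scale factor 1.3742.
So the image's width is 888.75 × 1.3742 ≈ 1221.33.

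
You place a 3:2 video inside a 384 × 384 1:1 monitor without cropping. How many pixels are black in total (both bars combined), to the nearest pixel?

49152 pixels

Since 1.500 > 1.000, the video is width-limited.
The video is 384 × 2/3 ≈ 256.0000 px tall.
Black = 384 − 256.0000 = 128.0000 px.
Bar area = 128.0000 × 384 ≈ 49152 px.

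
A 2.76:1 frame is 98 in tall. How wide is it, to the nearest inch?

270 in

Width = 98 × 2.760 = 270.48.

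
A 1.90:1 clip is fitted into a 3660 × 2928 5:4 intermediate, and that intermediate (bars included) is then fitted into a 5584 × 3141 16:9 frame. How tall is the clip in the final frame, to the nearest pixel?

2066 px

Inside the 3660×2928 canvas the clip is width-limited at 3660.00 × 1926.32.
Second fit — the 5:4 canvas into 5584×3141 spans the height: 3926.25 × 3141.00 (×1.0727 from 3660×2928).
So the clip's height is 1926.32 × 1.0727 ≈ 2066.45.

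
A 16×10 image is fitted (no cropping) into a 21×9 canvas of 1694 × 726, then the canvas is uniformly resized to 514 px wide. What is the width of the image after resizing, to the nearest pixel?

In the 1694×726 frame the image fills the height: width = 726 × 16/10 ≈ 1161.60 px.
The frame scales by 514/1694 = 0.3034; 1161.60 × 0.3034 ≈ 352.46 px.

352 px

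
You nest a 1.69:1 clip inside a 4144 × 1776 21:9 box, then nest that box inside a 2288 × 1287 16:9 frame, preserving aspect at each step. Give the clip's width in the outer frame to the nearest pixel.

Inside the 4144×1776 canvas the clip is height-limited at 3001.44 × 1776.00.
21:9 in 2288×1287: fills the width, so the intermediate becomes 2288.00 × 980.57 — a scale of ×0.5521.
The clip scales with it: width 3001.44 × 0.5521 ≈ 1657.17.

1657 px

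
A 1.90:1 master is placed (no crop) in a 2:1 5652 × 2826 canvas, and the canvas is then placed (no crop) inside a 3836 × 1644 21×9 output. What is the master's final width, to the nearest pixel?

1.90:1 in 5652×2826: fills the height, so the master is 5369.40 × 2826.00.
The 2:1 canvas is height-limited in 3836×1644, giving 3288.00 × 1644.00; scale factor 0.5817.
The master scales with it: width 5369.40 × 0.5817 ≈ 3123.60.

3124 px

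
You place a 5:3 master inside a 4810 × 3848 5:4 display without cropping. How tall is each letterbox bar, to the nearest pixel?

481 px

5:3 is wider than 5:4, so it spans the full width.
The master is 4810 × 3/5 ≈ 2886.00 px tall.
Leftover height: 3848 − 2886.00 = 962.00 px → 481.00 each side.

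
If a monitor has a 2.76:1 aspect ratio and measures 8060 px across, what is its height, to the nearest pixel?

2920 px

8060 / 2.760 = 2920.29.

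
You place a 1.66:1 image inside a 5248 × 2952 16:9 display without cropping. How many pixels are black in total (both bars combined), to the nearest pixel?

1.66:1 is narrower than 16:9, so it spans the full height.
That makes the image 4900.3200 px wide (2952 × 1.660).
Leftover width: 5248 − 4900.3200 = 347.6800 px.
Across the 2952-px span: 347.6800 × 2952 ≈ 1026351 px.

1026351 pixels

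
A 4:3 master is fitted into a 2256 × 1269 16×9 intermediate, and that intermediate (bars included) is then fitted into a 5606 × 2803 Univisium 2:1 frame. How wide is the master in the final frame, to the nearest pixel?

3737 px

Inside the 2256×1269 canvas the master is height-limited at 1692.00 × 1269.00.
Second fit — the 16×9 canvas into 5606×2803 spans the height: 4983.11 × 2803.00 (×2.2088 from 2256×1269).
So the master's width is 1692.00 × 2.2088 ≈ 3737.33.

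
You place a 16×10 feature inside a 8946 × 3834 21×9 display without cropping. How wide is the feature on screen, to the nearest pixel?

6134 px

Since 1.600 < 2.333, the feature is height-limited.
That makes the image 6134.40 px wide (3834 × 16/10).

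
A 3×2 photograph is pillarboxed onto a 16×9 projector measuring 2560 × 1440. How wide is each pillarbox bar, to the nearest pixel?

Since 1.500 < 1.778, the photograph is height-limited.
Content width = 1440 × 3/2 ≈ 2160.00 px.
Leftover width: 2560 − 2160.00 = 400.00 px → 200.00 each side.

200 px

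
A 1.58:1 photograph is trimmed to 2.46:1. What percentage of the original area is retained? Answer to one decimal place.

64.2%

2.46:1 is wider than 1.58:1, so the crop keeps the full width and trims the height.
Fraction kept = (1.580)/(2.460) ≈ 64.23%.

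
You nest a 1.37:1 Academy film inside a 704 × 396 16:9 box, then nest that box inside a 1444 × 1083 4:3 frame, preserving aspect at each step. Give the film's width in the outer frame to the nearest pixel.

Inside the 704×396 canvas the film is height-limited at 542.52 × 396.00.
The 16:9 canvas is width-limited in 1444×1083, giving 1444.00 × 812.25; scale factor 2.0511.
So the film's width is 542.52 × 2.0511 ≈ 1112.78.

1113 px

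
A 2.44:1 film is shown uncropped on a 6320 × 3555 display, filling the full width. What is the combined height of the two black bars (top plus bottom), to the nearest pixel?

965 px

Content height = 6320 / 2.440 ≈ 2590.16 px.
Black = 3555 − 2590.16 = 964.84 px.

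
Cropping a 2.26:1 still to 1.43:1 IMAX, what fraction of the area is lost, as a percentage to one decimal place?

36.7%

The height stays; only width is cut (since 1.43:1 IMAX is narrower than 2.26:1).
Area ratio = (1.430)/(2.260) = 63.27%; the remaining 36.73% is cropped out.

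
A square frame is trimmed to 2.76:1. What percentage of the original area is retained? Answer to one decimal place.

36.2%

2.76:1 is wider than square, so the crop keeps the full width and trims the height.
(1.000)/(2.760) ≈ 0.362 of the area survives.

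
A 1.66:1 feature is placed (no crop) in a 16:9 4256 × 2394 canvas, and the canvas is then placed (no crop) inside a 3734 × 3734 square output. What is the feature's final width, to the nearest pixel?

3487 px

First fit — 1.66:1 into 4256×2394 spans the height: 3974.04 × 2394.00.
16:9 in 3734×3734: fills the width, so the intermediate becomes 3734.00 × 2100.38 — a scale of ×0.8773.
Applying the same ×0.8773: 3974.04 → 3486.62.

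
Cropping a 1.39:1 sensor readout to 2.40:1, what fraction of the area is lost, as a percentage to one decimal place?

The width stays; only height is cut (since 2.40:1 is wider than 1.39:1).
(1.390)/(2.400) ≈ 0.579 of the area survives, leaving 42.08% discarded.

42.1%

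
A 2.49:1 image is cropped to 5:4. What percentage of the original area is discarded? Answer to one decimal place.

49.8%

The height stays; only width is cut (since 5:4 is narrower than 2.49:1).
(1.250)/(2.490) ≈ 0.502 of the area survives, leaving 49.80% discarded.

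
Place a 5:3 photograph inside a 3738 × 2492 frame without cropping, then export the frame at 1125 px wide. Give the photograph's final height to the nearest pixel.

675 px

At 3738×2492 the photograph is width-limited, so height = 3738 × 3/5 ≈ 2242.80 px.
Scaling 3738 → 1125 is ×0.3010, so the height becomes 2242.80 × 0.3010 ≈ 675.00 px.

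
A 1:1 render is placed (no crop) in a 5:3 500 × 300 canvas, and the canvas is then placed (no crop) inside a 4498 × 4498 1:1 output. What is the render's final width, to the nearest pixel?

2699 px

First fit — 1:1 into 500×300 spans the height: 300.00 × 300.00.
The 5:3 canvas is width-limited in 4498×4498, giving 4498.00 × 2698.80; scale factor 8.9960.
So the render's width is 300.00 × 8.9960 ≈ 2698.80.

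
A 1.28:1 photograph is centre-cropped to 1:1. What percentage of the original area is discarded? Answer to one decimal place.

The height stays; only width is cut (since 1:1 is narrower than 1.28:1).
Fraction kept = (1.000)/(1.280) ≈ 78.12%, so 21.88% is lost.

21.9%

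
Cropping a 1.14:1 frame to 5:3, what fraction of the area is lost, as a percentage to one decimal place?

Going from 1.14:1 to 5:3 means cutting height while keeping width.
Area ratio = (1.140)/(1.667) = 68.40%; the remaining 31.60% is cropped out.

31.6%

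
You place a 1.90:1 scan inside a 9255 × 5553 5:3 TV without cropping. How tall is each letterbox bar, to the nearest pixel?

341 px

Since 1.900 > 1.667, the scan is width-limited.
Content height = 9255 / 1.900 ≈ 4871.05 px.
Black = 5553 − 4871.05 = 681.95 px, or 340.97 per bar.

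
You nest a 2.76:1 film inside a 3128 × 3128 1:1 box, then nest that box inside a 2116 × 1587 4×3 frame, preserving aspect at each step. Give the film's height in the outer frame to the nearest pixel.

575 px

2.76:1 in 3128×3128: fills the width, so the film is 3128.00 × 1133.33.
1:1 in 2116×1587: fills the height, so the intermediate becomes 1587.00 × 1587.00 — a scale of ×0.5074.
The film scales with it: height 1133.33 × 0.5074 ≈ 575.00.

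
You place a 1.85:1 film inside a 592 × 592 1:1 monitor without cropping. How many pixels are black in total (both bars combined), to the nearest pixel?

Since 1.850 > 1.000, the film is width-limited.
That makes the image 320.0000 px tall (592 / 1.850).
592 − 320.0000 = 272.0000 px of bars.
Bar area = 272.0000 × 592 ≈ 161024 px.

161024 pixels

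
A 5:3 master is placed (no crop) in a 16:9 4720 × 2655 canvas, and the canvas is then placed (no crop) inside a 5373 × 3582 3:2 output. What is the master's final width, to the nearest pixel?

5037 px

Inside the 4720×2655 canvas the master is height-limited at 4425.00 × 2655.00.
Second fit — the 16:9 canvas into 5373×3582 spans the width: 5373.00 × 3022.31 (×1.1383 from 4720×2655).
Applying the same ×1.1383: 4425.00 → 5037.19.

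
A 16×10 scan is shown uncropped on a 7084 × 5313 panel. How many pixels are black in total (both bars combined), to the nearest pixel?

6272882 pixels

16×10 (1.600) > 4×3 (1.333), so the scan fills the width.
The scan is 7084 × 10/16 ≈ 4427.5000 px tall.
Leftover height: 5313 − 4427.5000 = 885.5000 px.
Bar area = 885.5000 × 7084 ≈ 6272882 px.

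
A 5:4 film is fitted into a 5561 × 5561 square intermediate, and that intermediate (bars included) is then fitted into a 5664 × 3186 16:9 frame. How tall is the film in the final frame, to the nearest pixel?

First fit — 5:4 into 5561×5561 spans the width: 5561.00 × 4448.80.
The square canvas is height-limited in 5664×3186, giving 3186.00 × 3186.00; scale factor 0.5729.
Applying the same ×0.5729: 4448.80 → 2548.80.

2549 px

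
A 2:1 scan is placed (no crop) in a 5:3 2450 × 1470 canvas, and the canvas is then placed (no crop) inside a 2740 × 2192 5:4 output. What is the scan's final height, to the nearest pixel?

Inside the 2450×1470 canvas the scan is width-limited at 2450.00 × 1225.00.
The 5:3 canvas is width-limited in 2740×2192, giving 2740.00 × 1644.00; scale factor 1.1184.
So the scan's height is 1225.00 × 1.1184 ≈ 1370.00.

1370 px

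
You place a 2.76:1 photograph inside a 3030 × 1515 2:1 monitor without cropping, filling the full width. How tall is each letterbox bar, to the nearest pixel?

209 px

That makes the image 1097.83 px tall (3030 / 2.760).
Black = 1515 − 1097.83 = 417.17 px, or 208.59 per bar.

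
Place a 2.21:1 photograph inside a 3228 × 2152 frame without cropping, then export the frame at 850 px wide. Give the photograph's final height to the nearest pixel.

In the 3228×2152 frame the photograph fills the width: height = 3228 / 2.210 ≈ 1460.63 px.
The frame scales by 850/3228 = 0.2633; 1460.63 × 0.2633 ≈ 384.62 px.

385 px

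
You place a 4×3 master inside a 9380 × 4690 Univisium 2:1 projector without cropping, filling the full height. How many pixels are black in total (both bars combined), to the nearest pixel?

That makes the image 6253.3333 px wide (4690 × 4/3).
Black = 9380 − 6253.3333 = 3126.6667 px.
That's 3126.6667 × 4690 ≈ 14664067 black pixels.

14664067 pixels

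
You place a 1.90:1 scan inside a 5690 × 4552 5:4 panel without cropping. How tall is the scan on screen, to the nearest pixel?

2995 px

1.90:1 (1.900) > 5:4 (1.250), so the scan fills the width.
That makes the image 2994.74 px tall (5690 / 1.900).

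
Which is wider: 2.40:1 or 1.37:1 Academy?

2.4 and 1.37; 2.4 > 1.37.

2.40:1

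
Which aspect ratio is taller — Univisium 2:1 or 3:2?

3:2

Univisium 2:1 = 2 and 3:2 = 1.5; 2 > 1.5. The smaller width-to-height ratio is the taller frame.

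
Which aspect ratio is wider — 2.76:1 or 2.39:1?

2.76 and 2.39; 2.76 > 2.39.

2.76:1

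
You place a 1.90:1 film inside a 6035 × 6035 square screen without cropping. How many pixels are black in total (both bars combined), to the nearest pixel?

1.90:1 is wider than square, so it spans the full width.
Content height = 6035 / 1.900 ≈ 3176.3158 px.
6035 − 3176.3158 = 2858.6842 px of bars.
Bar area = 2858.6842 × 6035 ≈ 17252159 px.

17252159 pixels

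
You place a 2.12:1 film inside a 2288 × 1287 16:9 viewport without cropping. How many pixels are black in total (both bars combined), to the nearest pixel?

475343 pixels

2.12:1 (2.120) > 16:9 (1.778), so the film fills the width.
Content height = 2288 / 2.120 ≈ 1079.2453 px.
Black = 1287 − 1079.2453 = 207.7547 px.
That's 207.7547 × 2288 ≈ 475343 black pixels.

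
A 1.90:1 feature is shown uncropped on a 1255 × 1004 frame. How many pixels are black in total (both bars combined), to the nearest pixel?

1.90:1 (1.900) > 5:4 (1.250), so the feature fills the width.
The feature is 1255 / 1.900 ≈ 660.5263 px tall.
Leftover height: 1004 − 660.5263 = 343.4737 px.
Bar area = 343.4737 × 1255 ≈ 431059 px.

431059 pixels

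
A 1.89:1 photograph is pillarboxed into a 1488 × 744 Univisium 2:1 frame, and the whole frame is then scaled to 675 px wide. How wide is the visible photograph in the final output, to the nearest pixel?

Fitted into 1488×744, the photograph spans the height; its width is 744 × 1.890 ≈ 1406.16 px.
Scaling 1488 → 675 is ×0.4536, so the width becomes 1406.16 × 0.4536 ≈ 637.88 px.

638 px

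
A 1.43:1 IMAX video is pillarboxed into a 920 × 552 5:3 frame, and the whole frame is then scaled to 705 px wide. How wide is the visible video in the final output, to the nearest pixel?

At 920×552 the video is height-limited, so width = 552 × 1.430 ≈ 789.36 px.
The frame scales by 705/920 = 0.7663; 789.36 × 0.7663 ≈ 604.89 px.

605 px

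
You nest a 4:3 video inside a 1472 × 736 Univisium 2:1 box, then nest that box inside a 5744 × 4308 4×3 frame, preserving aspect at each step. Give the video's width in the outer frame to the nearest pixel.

4:3 in 1472×736: fills the height, so the video is 981.33 × 736.00.
Second fit — the Univisium 2:1 canvas into 5744×4308 spans the width: 5744.00 × 2872.00 (×3.9022 from 1472×736).
The video scales with it: width 981.33 × 3.9022 ≈ 3829.33.

3829 px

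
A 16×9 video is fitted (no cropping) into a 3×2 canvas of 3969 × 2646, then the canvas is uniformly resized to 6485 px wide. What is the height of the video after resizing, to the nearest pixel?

3648 px

Fitted into 3969×2646, the video spans the width; its height is 3969 × 9/16 ≈ 2232.56 px.
Scaling 3969 → 6485 is ×1.6339, so the height becomes 2232.56 × 1.6339 ≈ 3647.81 px.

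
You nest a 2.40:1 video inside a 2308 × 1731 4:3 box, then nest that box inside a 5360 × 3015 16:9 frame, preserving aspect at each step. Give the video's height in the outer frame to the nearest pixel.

1675 px

First fit — 2.40:1 into 2308×1731 spans the width: 2308.00 × 961.67.
4:3 in 5360×3015: fills the height, so the intermediate becomes 4020.00 × 3015.00 — a scale of ×1.7418.
Applying the same ×1.7418: 961.67 → 1675.00.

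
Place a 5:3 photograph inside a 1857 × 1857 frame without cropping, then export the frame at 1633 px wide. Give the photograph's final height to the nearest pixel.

At 1857×1857 the photograph is width-limited, so height = 1857 × 3/5 ≈ 1114.20 px.
Scaling 1857 → 1633 is ×0.8794, so the height becomes 1114.20 × 0.8794 ≈ 979.80 px.

980 px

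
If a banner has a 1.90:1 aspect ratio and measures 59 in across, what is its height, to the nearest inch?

31 in

59 / 1.900 = 31.05.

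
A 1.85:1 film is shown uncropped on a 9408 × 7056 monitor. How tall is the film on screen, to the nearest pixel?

1.85:1 (1.850) > 4×3 (1.333), so the film fills the width.
That makes the image 5085.41 px tall (9408 / 1.850).

5085 px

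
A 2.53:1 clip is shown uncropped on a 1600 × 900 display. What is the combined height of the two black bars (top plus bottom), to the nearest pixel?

268 px

2.53:1 (2.530) > 16:9 (1.778), so the clip fills the width.
The clip is 1600 / 2.530 ≈ 632.41 px tall.
Leftover height: 900 − 632.41 = 267.59 px.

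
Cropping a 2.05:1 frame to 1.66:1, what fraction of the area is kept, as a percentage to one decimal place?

Going from 2.05:1 to 1.66:1 means cutting width while keeping height.
(1.660)/(2.050) ≈ 0.810 of the area survives.

81.0%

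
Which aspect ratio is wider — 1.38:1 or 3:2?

3:2

1.38 and 3:2 = 1.5; 1.5 > 1.38.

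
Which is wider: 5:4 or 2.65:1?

2.65:1

5:4 = 1.25 and 2.65; 2.65 > 1.25.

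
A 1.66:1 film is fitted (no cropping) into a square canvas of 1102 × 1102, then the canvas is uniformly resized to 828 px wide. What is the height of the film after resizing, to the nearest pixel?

499 px

In the 1102×1102 frame the film fills the width: height = 1102 / 1.660 ≈ 663.86 px.
The frame scales by 828/1102 = 0.7514; 663.86 × 0.7514 ≈ 498.80 px.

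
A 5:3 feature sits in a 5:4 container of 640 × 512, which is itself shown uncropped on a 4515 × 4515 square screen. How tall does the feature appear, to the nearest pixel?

2709 px

5:3 in 640×512: fills the width, so the feature is 640.00 × 384.00.
The 5:4 canvas is width-limited in 4515×4515, giving 4515.00 × 3612.00; scale factor 7.0547.
So the feature's height is 384.00 × 7.0547 ≈ 2709.00.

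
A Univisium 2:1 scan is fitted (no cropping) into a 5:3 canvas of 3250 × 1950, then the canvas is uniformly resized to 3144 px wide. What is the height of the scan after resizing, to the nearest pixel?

At 3250×1950 the scan is width-limited, so height = 3250 × 1/2 ≈ 1625.00 px.
The frame scales by 3144/3250 = 0.9674; 1625.00 × 0.9674 ≈ 1572.00 px.

1572 px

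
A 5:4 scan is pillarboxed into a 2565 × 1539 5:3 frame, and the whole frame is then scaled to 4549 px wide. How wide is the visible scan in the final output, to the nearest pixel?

3412 px

At 2565×1539 the scan is height-limited, so width = 1539 × 5/4 ≈ 1923.75 px.
Resizing to 4549 px wide multiplies everything by 1.7735: 1923.75 → 3411.75 px.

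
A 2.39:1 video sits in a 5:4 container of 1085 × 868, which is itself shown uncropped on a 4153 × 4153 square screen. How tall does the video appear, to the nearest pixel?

1738 px

First fit — 2.39:1 into 1085×868 spans the width: 1085.00 × 453.97.
The 5:4 canvas is width-limited in 4153×4153, giving 4153.00 × 3322.40; scale factor 3.8276.
Applying the same ×3.8276: 453.97 → 1737.66.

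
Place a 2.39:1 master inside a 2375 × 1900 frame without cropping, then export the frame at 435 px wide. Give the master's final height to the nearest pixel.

At 2375×1900 the master is width-limited, so height = 2375 / 2.390 ≈ 993.72 px.
Resizing to 435 px wide multiplies everything by 0.1832: 993.72 → 182.01 px.

182 px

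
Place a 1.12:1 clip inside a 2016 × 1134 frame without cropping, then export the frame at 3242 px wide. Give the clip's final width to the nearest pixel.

Fitted into 2016×1134, the clip spans the height; its width is 1134 × 1.120 ≈ 1270.08 px.
Resizing to 3242 px wide multiplies everything by 1.6081: 1270.08 → 2042.46 px.

2042 px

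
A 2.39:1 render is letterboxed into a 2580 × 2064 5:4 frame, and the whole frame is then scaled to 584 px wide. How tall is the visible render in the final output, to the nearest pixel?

In the 2580×2064 frame the render fills the width: height = 2580 / 2.390 ≈ 1079.50 px.
Scaling 2580 → 584 is ×0.2264, so the height becomes 1079.50 × 0.2264 ≈ 244.35 px.

244 px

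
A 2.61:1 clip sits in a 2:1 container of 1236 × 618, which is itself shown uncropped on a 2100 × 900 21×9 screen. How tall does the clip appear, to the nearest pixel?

690 px

2.61:1 in 1236×618: fills the width, so the clip is 1236.00 × 473.56.
2:1 in 2100×900: fills the height, so the intermediate becomes 1800.00 × 900.00 — a scale of ×1.4563.
So the clip's height is 473.56 × 1.4563 ≈ 689.66.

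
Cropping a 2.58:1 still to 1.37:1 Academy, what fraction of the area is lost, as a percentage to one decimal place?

46.9%

Going from 2.58:1 to 1.37:1 Academy means cutting width while keeping height.
(1.370)/(2.580) ≈ 0.531 of the area survives, leaving 46.90% discarded.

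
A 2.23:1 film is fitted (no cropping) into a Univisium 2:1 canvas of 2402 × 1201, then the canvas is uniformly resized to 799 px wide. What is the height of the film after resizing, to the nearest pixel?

358 px

Fitted into 2402×1201, the film spans the width; its height is 2402 / 2.230 ≈ 1077.13 px.
Scaling 2402 → 799 is ×0.3326, so the height becomes 1077.13 × 0.3326 ≈ 358.30 px.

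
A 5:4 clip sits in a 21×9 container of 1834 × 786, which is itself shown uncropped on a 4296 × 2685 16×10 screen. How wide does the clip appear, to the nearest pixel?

First fit — 5:4 into 1834×786 spans the height: 982.50 × 786.00.
The 21×9 canvas is width-limited in 4296×2685, giving 4296.00 × 1841.14; scale factor 2.3424.
The clip scales with it: width 982.50 × 2.3424 ≈ 2301.43.

2301 px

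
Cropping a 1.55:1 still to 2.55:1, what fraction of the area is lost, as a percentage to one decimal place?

2.55:1 is wider than 1.55:1, so the crop keeps the full width and trims the height.
(1.550)/(2.550) ≈ 0.608 of the area survives, leaving 39.22% discarded.

39.2%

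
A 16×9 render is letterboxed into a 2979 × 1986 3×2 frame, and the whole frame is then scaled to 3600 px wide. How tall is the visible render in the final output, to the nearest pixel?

Fitted into 2979×1986, the render spans the width; its height is 2979 × 9/16 ≈ 1675.69 px.
Resizing to 3600 px wide multiplies everything by 1.2085: 1675.69 → 2025.00 px.

2025 px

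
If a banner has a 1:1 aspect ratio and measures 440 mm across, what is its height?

Height = 440 × 1/1 = 440.

440 mm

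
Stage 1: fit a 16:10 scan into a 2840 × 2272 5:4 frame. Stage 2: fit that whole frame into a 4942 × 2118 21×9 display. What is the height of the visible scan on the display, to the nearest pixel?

1655 px

16:10 in 2840×2272: fills the width, so the scan is 2840.00 × 1775.00.
The 5:4 canvas is height-limited in 4942×2118, giving 2647.50 × 2118.00; scale factor 0.9322.
So the scan's height is 1775.00 × 0.9322 ≈ 1654.69.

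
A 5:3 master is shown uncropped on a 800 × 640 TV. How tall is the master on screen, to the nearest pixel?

5:3 (1.667) > 5:4 (1.250), so the master fills the width.
The master is 800 × 3/5 ≈ 480.00 px tall.

480 px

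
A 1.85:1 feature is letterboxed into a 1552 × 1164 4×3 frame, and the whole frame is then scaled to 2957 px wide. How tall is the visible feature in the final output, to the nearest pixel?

1598 px

Fitted into 1552×1164, the feature spans the width; its height is 1552 / 1.850 ≈ 838.92 px.
The frame scales by 2957/1552 = 1.9053; 838.92 × 1.9053 ≈ 1598.38 px.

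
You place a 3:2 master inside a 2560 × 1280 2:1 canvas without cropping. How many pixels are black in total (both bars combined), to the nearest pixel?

819200 pixels

3:2 is narrower than 2:1, so it spans the full height.
That makes the image 1920.0000 px wide (1280 × 3/2).
Black = 2560 − 1920.0000 = 640.0000 px.
Across the 1280-px span: 640.0000 × 1280 ≈ 819200 px.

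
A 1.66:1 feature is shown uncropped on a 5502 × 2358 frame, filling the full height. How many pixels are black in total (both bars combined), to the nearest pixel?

The feature is 2358 × 1.660 ≈ 3914.2800 px wide.
Black = 5502 − 3914.2800 = 1587.7200 px.
That's 1587.7200 × 2358 ≈ 3743844 black pixels.

3743844 pixels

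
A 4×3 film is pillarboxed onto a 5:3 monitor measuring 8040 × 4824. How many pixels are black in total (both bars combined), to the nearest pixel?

4×3 (1.333) < 5:3 (1.667), so the film fills the height.
The film is 4824 × 4/3 ≈ 6432.0000 px wide.
Black = 8040 − 6432.0000 = 1608.0000 px.
That's 1608.0000 × 4824 ≈ 7756992 black pixels.

7756992 pixels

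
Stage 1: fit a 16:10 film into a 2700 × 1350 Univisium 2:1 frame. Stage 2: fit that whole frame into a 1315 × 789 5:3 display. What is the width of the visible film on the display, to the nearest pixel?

1052 px

First fit — 16:10 into 2700×1350 spans the height: 2160.00 × 1350.00.
Univisium 2:1 in 1315×789: fills the width, so the intermediate becomes 1315.00 × 657.50 — a scale of ×0.4870.
So the film's width is 2160.00 × 0.4870 ≈ 1052.00.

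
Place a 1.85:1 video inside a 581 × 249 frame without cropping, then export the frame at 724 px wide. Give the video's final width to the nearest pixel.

574 px

Fitted into 581×249, the video spans the height; its width is 249 × 1.850 ≈ 460.65 px.
Resizing to 724 px wide multiplies everything by 1.2461: 460.65 → 574.03 px.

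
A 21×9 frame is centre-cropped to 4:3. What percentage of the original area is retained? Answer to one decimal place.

4:3 is narrower than 21×9, so the crop keeps the full height and trims the width.
(1.333)/(2.333) ≈ 0.571 of the area survives.

57.1%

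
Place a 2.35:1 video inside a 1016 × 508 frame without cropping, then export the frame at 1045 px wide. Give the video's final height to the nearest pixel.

Fitted into 1016×508, the video spans the width; its height is 1016 / 2.350 ≈ 432.34 px.
Resizing to 1045 px wide multiplies everything by 1.0285: 432.34 → 444.68 px.

445 px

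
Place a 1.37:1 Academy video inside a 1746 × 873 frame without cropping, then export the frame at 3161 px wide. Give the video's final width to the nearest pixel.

2165 px

Fitted into 1746×873, the video spans the height; its width is 873 × 1.370 ≈ 1196.01 px.
The frame scales by 3161/1746 = 1.8104; 1196.01 × 1.8104 ≈ 2165.28 px.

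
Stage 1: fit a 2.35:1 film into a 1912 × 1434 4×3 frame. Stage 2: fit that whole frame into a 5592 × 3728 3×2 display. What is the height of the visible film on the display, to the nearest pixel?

2115 px

Inside the 1912×1434 canvas the film is width-limited at 1912.00 × 813.62.
Second fit — the 4×3 canvas into 5592×3728 spans the height: 4970.67 × 3728.00 (×2.5997 from 1912×1434).
So the film's height is 813.62 × 2.5997 ≈ 2115.18.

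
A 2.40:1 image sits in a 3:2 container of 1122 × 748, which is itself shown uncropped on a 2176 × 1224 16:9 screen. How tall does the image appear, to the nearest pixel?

2.40:1 in 1122×748: fills the width, so the image is 1122.00 × 467.50.
3:2 in 2176×1224: fills the height, so the intermediate becomes 1836.00 × 1224.00 — a scale of ×1.6364.
The image scales with it: height 467.50 × 1.6364 ≈ 765.00.

765 px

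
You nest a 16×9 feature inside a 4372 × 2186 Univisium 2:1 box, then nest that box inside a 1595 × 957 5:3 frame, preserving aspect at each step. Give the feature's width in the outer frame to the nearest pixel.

Inside the 4372×2186 canvas the feature is height-limited at 3886.22 × 2186.00.
Second fit — the Univisium 2:1 canvas into 1595×957 spans the width: 1595.00 × 797.50 (×0.3648 from 4372×2186).
The feature scales with it: width 3886.22 × 0.3648 ≈ 1417.78.

1418 px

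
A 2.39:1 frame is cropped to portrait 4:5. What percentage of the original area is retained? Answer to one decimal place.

Going from 2.39:1 to portrait 4:5 means cutting width while keeping height.
Fraction kept = (0.800)/(2.390) ≈ 33.47%.

33.5%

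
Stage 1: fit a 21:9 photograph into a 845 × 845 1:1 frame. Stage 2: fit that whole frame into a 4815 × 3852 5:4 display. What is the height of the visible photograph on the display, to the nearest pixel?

First fit — 21:9 into 845×845 spans the width: 845.00 × 362.14.
The 1:1 canvas is height-limited in 4815×3852, giving 3852.00 × 3852.00; scale factor 4.5586.
The photograph scales with it: height 362.14 × 4.5586 ≈ 1650.86.

1651 px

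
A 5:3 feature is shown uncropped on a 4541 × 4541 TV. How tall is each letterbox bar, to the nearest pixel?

908 px

5:3 is wider than square, so it spans the full width.
Content height = 4541 × 3/5 ≈ 2724.60 px.
4541 − 2724.60 = 1816.40 px of bars (908.20 each).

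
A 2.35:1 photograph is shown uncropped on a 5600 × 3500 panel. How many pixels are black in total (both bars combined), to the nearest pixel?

2.35:1 (2.350) > 16×10 (1.600), so the photograph fills the width.
Content height = 5600 / 2.350 ≈ 2382.9787 px.
Black = 3500 − 2382.9787 = 1117.0213 px.
That's 1117.0213 × 5600 ≈ 6255319 black pixels.

6255319 pixels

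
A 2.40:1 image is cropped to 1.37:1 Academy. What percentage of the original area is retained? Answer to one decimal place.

57.1%

1.37:1 Academy is narrower than 2.40:1, so the crop keeps the full height and trims the width.
(1.370)/(2.400) ≈ 0.571 of the area survives.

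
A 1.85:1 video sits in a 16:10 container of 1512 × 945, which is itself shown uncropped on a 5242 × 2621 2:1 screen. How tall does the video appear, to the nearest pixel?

First fit — 1.85:1 into 1512×945 spans the width: 1512.00 × 817.30.
The 16:10 canvas is height-limited in 5242×2621, giving 4193.60 × 2621.00; scale factor 2.7735.
Applying the same ×2.7735: 817.30 → 2266.81.

2267 px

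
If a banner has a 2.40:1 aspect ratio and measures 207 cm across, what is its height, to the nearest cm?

At 2.40:1, 207 / 2.400 ≈ 86.25.

86 cm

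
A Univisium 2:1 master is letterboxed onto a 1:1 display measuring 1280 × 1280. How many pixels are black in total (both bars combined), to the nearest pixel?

Univisium 2:1 is wider than 1:1, so it spans the full width.
That makes the image 640.0000 px tall (1280 × 1/2).
1280 − 640.0000 = 640.0000 px of bars.
Bar area = 640.0000 × 1280 ≈ 819200 px.

819200 pixels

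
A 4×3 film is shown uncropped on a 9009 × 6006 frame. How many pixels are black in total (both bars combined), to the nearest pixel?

6012006 pixels

Since 1.333 < 1.500, the film is height-limited.
That makes the image 8008.0000 px wide (6006 × 4/3).
9009 − 8008.0000 = 1001.0000 px of bars.
Bar area = 1001.0000 × 6006 ≈ 6012006 px.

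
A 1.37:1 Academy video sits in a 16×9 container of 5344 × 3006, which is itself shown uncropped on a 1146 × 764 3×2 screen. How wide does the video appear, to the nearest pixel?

1.37:1 Academy in 5344×3006: fills the height, so the video is 4118.22 × 3006.00.
Second fit — the 16×9 canvas into 1146×764 spans the width: 1146.00 × 644.62 (×0.2144 from 5344×3006).
The video scales with it: width 4118.22 × 0.2144 ≈ 883.14.

883 px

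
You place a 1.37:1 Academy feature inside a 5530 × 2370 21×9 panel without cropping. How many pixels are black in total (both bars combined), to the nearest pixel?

1.37:1 Academy (1.370) < 21×9 (2.333), so the feature fills the height.
Content width = 2370 × 1.370 ≈ 3246.9000 px.
Black = 5530 − 3246.9000 = 2283.1000 px.
Bar area = 2283.1000 × 2370 ≈ 5410947 px.

5410947 pixels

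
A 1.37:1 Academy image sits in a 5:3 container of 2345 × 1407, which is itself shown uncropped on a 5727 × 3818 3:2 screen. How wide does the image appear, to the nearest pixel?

4708 px

First fit — 1.37:1 Academy into 2345×1407 spans the height: 1927.59 × 1407.00.
Second fit — the 5:3 canvas into 5727×3818 spans the width: 5727.00 × 3436.20 (×2.4422 from 2345×1407).
The image scales with it: width 1927.59 × 2.4422 ≈ 4707.59.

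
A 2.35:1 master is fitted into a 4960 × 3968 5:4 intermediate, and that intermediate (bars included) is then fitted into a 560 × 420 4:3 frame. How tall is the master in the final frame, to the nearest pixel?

223 px

2.35:1 in 4960×3968: fills the width, so the master is 4960.00 × 2110.64.
5:4 in 560×420: fills the height, so the intermediate becomes 525.00 × 420.00 — a scale of ×0.1058.
The master scales with it: height 2110.64 × 0.1058 ≈ 223.40.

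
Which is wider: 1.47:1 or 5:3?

5:3

1.47 and 5:3 = 1.667; 1.667 > 1.47.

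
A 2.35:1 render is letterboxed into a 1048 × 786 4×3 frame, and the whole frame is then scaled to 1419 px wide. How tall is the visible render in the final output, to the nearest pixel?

604 px

At 1048×786 the render is width-limited, so height = 1048 / 2.350 ≈ 445.96 px.
Resizing to 1419 px wide multiplies everything by 1.3540: 445.96 → 603.83 px.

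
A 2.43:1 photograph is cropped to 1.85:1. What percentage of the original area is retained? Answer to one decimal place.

1.85:1 is narrower than 2.43:1, so the crop keeps the full height and trims the width.
Area ratio = (1.850)/(2.430) = 76.13% retained.

76.1%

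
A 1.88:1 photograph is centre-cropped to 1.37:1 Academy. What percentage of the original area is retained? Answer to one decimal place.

72.9%

Going from 1.88:1 to 1.37:1 Academy means cutting width while keeping height.
(1.370)/(1.880) ≈ 0.729 of the area survives.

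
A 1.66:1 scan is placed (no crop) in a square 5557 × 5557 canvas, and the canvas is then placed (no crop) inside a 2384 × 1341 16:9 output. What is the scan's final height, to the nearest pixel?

First fit — 1.66:1 into 5557×5557 spans the width: 5557.00 × 3347.59.
Second fit — the square canvas into 2384×1341 spans the height: 1341.00 × 1341.00 (×0.2413 from 5557×5557).
Applying the same ×0.2413: 3347.59 → 807.83.

808 px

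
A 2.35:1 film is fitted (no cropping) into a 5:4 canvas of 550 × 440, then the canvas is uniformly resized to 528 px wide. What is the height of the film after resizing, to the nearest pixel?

225 px

Fitted into 550×440, the film spans the width; its height is 550 / 2.350 ≈ 234.04 px.
Resizing to 528 px wide multiplies everything by 0.9600: 234.04 → 224.68 px.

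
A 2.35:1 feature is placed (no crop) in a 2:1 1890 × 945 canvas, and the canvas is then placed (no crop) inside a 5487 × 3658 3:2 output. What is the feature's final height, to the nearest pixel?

2.35:1 in 1890×945: fills the width, so the feature is 1890.00 × 804.26.
The 2:1 canvas is width-limited in 5487×3658, giving 5487.00 × 2743.50; scale factor 2.9032.
So the feature's height is 804.26 × 2.9032 ≈ 2334.89.

2335 px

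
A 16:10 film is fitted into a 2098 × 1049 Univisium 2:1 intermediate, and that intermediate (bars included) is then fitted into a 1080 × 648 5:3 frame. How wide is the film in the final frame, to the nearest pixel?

864 px

First fit — 16:10 into 2098×1049 spans the height: 1678.40 × 1049.00.
The Univisium 2:1 canvas is width-limited in 1080×648, giving 1080.00 × 540.00; scale factor 0.5148.
Applying the same ×0.5148: 1678.40 → 864.00.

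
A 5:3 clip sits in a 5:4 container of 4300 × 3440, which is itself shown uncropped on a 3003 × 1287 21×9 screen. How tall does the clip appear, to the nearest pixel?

965 px

First fit — 5:3 into 4300×3440 spans the width: 4300.00 × 2580.00.
The 5:4 canvas is height-limited in 3003×1287, giving 1608.75 × 1287.00; scale factor 0.3741.
Applying the same ×0.3741: 2580.00 → 965.25.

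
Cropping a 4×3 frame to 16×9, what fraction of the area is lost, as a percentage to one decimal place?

25.0%

Going from 4×3 to 16×9 means cutting height while keeping width.
(1.333)/(1.778) ≈ 0.750 of the area survives, leaving 25.00% discarded.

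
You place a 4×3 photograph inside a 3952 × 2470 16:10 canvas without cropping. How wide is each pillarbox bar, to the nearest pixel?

329 px

4×3 (1.333) < 16:10 (1.600), so the photograph fills the height.
The photograph is 2470 × 4/3 ≈ 3293.33 px wide.
Leftover width: 3952 − 3293.33 = 658.67 px → 329.33 each side.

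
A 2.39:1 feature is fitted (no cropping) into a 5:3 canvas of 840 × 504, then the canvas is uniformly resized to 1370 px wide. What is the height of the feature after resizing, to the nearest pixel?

At 840×504 the feature is width-limited, so height = 840 / 2.390 ≈ 351.46 px.
Resizing to 1370 px wide multiplies everything by 1.6310: 351.46 → 573.22 px.

573 px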